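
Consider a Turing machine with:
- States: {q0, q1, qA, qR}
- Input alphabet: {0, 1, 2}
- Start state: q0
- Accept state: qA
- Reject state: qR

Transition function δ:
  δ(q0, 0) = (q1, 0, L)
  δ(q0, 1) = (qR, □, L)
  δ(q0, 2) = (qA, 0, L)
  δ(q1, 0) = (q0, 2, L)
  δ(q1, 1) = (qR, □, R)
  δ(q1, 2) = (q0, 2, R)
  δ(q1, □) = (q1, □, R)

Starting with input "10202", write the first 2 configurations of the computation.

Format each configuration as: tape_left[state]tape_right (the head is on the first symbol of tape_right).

Transitions applied:
Step 1: δ(q0, 1) = (qR, □, L)

The first 2 configurations are:
[q0]10202 ⊢ [qR]□□0202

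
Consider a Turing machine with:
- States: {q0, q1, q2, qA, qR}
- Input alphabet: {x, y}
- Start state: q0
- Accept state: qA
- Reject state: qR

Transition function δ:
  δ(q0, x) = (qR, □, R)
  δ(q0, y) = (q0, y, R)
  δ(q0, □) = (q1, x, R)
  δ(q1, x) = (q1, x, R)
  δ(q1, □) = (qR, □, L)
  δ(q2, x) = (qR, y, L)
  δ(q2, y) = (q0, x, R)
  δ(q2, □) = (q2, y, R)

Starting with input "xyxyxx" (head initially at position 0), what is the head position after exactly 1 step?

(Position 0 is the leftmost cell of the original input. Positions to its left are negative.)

Execution trace (head position shown):
Step 0: [q0]xyxyxx  (head at position 0)
Step 1: move right → □[qR]yxyxx  (head at position 1)

After 1 step, the head is at position 1.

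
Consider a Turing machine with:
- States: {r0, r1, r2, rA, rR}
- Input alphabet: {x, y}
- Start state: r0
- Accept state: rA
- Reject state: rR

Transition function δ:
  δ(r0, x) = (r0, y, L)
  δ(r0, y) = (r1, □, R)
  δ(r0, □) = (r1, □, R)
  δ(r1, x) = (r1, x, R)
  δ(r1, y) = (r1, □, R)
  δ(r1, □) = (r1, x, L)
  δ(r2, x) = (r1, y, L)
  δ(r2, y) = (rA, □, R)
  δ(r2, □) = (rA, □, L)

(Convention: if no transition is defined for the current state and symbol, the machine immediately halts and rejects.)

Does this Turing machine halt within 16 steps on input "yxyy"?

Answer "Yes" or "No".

Execution trace:
Initial: [r0]yxyy
Step 1: δ(r0, y) = (r1, □, R) → □[r1]xyy
Step 2: δ(r1, x) = (r1, x, R) → □x[r1]yy
Step 3: δ(r1, y) = (r1, □, R) → □x□[r1]y
Step 4: δ(r1, y) = (r1, □, R) → □x□□[r1]□
Step 5: δ(r1, □) = (r1, x, L) → □x□[r1]□x
Step 6: δ(r1, □) = (r1, x, L) → □x[r1]□xx
Step 7: δ(r1, □) = (r1, x, L) → □[r1]xxxx
Step 8: δ(r1, x) = (r1, x, R) → □x[r1]xxx
Step 9: δ(r1, x) = (r1, x, R) → □xx[r1]xx
Step 10: δ(r1, x) = (r1, x, R) → □xxx[r1]x
Step 11: δ(r1, x) = (r1, x, R) → □xxxx[r1]□
Step 12: δ(r1, □) = (r1, x, L) → □xxx[r1]xx
Step 13: δ(r1, x) = (r1, x, R) → □xxxx[r1]x
Step 14: δ(r1, x) = (r1, x, R) → □xxxxx[r1]□
Step 15: δ(r1, □) = (r1, x, L) → □xxxx[r1]xx
Step 16: δ(r1, x) = (r1, x, R) → □xxxxx[r1]x

The machine has not reached a halting state after 16 steps.
The machine did not halt within the 16-step bound.

Answer: No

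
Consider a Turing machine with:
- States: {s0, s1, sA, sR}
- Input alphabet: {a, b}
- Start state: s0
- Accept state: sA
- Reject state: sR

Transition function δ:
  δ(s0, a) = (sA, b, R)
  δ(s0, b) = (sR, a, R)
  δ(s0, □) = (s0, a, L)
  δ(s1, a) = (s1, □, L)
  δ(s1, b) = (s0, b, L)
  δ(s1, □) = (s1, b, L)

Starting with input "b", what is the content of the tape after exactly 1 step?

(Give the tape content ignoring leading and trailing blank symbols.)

Execution trace:
Initial: [s0]b
Step 1: δ(s0, b) = (sR, a, R) → a[sR]□

The machine reaches the reject state sR and halts.

After 1 step, the tape (ignoring leading/trailing blanks) is: a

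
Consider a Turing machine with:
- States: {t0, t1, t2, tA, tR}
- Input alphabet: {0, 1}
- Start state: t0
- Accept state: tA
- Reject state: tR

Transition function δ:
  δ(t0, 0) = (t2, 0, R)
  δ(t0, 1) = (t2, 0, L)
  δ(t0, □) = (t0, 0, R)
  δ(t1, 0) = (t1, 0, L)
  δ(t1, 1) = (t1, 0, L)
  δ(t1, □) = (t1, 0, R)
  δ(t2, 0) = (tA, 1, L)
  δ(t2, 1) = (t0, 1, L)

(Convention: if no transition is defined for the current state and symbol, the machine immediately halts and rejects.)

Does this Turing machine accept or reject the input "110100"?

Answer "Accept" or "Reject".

Execution trace:
Initial: [t0]110100
Step 1: δ(t0, 1) = (t2, 0, L) → [t2]□010100

No transition is defined for δ(t2, □). By convention the machine halts and rejects.

Answer: Reject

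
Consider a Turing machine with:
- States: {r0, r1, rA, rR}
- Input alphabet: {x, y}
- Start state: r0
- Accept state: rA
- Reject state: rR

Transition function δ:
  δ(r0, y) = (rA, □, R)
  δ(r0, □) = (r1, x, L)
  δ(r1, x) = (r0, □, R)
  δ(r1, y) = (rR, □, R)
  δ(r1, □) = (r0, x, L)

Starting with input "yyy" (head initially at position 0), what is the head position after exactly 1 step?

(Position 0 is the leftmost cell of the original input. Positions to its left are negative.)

Execution trace (head position shown):
Step 0: [r0]yyy  (head at position 0)
Step 1: move right → □[rA]yy  (head at position 1)

After 1 step, the head is at position 1.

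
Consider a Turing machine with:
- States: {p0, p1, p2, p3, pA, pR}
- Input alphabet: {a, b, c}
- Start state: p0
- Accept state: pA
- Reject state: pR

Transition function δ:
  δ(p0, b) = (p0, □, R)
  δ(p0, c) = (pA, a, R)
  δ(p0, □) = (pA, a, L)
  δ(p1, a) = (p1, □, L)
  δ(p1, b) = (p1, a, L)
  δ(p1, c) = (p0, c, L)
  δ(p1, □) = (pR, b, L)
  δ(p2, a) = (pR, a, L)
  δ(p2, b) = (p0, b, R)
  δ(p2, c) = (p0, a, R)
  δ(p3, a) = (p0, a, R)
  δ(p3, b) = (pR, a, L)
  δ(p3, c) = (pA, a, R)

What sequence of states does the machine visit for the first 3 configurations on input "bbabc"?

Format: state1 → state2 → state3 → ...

Execution trace:
Initial: [p0]bbabc
Step 1: δ(p0, b) = (p0, □, R) → □[p0]babc
Step 2: δ(p0, b) = (p0, □, R) → □□[p0]abc

No transition is defined for δ(p0, a). By convention the machine halts and rejects.

State sequence: p0 → p0 → p0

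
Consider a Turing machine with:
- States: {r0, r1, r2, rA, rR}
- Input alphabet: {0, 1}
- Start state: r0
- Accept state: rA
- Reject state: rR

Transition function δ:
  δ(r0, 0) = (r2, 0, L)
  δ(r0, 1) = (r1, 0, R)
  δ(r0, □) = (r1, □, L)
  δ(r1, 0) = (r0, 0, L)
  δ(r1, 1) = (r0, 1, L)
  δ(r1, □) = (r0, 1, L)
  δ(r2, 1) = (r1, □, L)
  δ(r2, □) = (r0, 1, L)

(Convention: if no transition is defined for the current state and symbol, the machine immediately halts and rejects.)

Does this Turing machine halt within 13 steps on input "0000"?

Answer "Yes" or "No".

Execution trace:
Initial: [r0]0000
Step 1: δ(r0, 0) = (r2, 0, L) → [r2]□0000
Step 2: δ(r2, □) = (r0, 1, L) → [r0]□10000
Step 3: δ(r0, □) = (r1, □, L) → [r1]□□10000
Step 4: δ(r1, □) = (r0, 1, L) → [r0]□1□10000
Step 5: δ(r0, □) = (r1, □, L) → [r1]□□1□10000
Step 6: δ(r1, □) = (r0, 1, L) → [r0]□1□1□10000
Step 7: δ(r0, □) = (r1, □, L) → [r1]□□1□1□10000
Step 8: δ(r1, □) = (r0, 1, L) → [r0]□1□1□1□10000
Step 9: δ(r0, □) = (r1, □, L) → [r1]□□1□1□1□10000
Step 10: δ(r1, □) = (r0, 1, L) → [r0]□1□1□1□1□10000
Step 11: δ(r0, □) = (r1, □, L) → [r1]□□1□1□1□1□10000
Step 12: δ(r1, □) = (r0, 1, L) → [r0]□1□1□1□1□1□10000
Step 13: δ(r0, □) = (r1, □, L) → [r1]□□1□1□1□1□1□10000

The machine has not reached a halting state after 13 steps.
The machine did not halt within the 13-step bound.

Answer: No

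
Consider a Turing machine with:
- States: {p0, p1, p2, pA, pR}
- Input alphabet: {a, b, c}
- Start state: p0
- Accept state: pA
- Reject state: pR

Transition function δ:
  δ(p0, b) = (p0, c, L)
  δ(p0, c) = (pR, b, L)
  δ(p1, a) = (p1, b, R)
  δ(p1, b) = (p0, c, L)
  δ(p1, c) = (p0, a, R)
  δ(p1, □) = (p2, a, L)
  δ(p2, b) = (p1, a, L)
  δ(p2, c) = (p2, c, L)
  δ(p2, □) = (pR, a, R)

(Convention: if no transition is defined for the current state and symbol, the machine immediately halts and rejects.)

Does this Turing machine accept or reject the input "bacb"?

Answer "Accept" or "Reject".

Execution trace:
Initial: [p0]bacb
Step 1: δ(p0, b) = (p0, c, L) → [p0]□cacb

No transition is defined for δ(p0, □). By convention the machine halts and rejects.

Answer: Reject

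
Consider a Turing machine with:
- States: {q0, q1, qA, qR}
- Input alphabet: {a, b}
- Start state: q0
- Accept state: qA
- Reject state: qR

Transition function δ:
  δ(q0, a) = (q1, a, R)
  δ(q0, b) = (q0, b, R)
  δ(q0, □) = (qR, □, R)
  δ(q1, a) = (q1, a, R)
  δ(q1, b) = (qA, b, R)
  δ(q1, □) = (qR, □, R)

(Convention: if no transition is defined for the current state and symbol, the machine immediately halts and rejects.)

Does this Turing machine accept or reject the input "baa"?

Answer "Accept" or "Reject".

Execution trace:
Initial: [q0]baa
Step 1: δ(q0, b) = (q0, b, R) → b[q0]aa
Step 2: δ(q0, a) = (q1, a, R) → ba[q1]a
Step 3: δ(q1, a) = (q1, a, R) → baa[q1]□
Step 4: δ(q1, □) = (qR, □, R) → baa□[qR]□

The machine reaches the reject state qR and halts.

Answer: Reject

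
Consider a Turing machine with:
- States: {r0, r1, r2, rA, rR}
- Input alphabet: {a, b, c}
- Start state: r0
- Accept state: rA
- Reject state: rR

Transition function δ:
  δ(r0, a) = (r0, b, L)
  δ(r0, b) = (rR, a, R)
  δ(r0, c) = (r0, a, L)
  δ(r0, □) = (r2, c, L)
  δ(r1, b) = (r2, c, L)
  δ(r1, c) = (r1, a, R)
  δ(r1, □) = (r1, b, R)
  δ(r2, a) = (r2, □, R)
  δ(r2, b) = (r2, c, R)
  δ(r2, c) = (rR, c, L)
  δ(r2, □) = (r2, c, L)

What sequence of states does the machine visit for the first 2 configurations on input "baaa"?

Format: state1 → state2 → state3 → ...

Execution trace:
Initial: [r0]baaa
Step 1: δ(r0, b) = (rR, a, R) → a[rR]aaa

The machine reaches the reject state rR and halts.

State sequence: r0 → rR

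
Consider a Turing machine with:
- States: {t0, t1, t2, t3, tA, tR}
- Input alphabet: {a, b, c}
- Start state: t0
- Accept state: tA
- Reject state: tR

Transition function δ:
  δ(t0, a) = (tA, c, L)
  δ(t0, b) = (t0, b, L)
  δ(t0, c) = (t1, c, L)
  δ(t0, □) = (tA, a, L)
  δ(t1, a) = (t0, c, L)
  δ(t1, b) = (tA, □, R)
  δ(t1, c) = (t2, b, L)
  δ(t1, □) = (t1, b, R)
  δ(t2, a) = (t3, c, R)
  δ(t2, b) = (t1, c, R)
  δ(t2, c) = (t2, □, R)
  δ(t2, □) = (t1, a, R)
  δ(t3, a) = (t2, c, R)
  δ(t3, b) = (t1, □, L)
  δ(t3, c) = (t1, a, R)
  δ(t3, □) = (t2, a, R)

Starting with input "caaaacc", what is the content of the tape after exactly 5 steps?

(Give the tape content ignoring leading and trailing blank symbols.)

Execution trace:
Initial: [t0]caaaacc
Step 1: δ(t0, c) = (t1, c, L) → [t1]□caaaacc
Step 2: δ(t1, □) = (t1, b, R) → b[t1]caaaacc
Step 3: δ(t1, c) = (t2, b, L) → [t2]bbaaaacc
Step 4: δ(t2, b) = (t1, c, R) → c[t1]baaaacc
Step 5: δ(t1, b) = (tA, □, R) → c□[tA]aaaacc

The machine reaches the accept state tA and halts.

After 5 steps, the tape (ignoring leading/trailing blanks) is: c□aaaacc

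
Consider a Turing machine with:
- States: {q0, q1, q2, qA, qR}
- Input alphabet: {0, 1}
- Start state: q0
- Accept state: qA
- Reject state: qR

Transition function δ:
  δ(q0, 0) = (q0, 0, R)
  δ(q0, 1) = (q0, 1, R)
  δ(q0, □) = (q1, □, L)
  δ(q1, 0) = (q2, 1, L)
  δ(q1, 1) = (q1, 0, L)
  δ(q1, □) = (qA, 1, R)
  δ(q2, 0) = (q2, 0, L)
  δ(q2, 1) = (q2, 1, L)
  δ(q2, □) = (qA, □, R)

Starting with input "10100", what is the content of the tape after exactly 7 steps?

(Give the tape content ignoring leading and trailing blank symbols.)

Execution trace:
Initial: [q0]10100
Step 1: δ(q0, 1) = (q0, 1, R) → 1[q0]0100
Step 2: δ(q0, 0) = (q0, 0, R) → 10[q0]100
Step 3: δ(q0, 1) = (q0, 1, R) → 101[q0]00
Step 4: δ(q0, 0) = (q0, 0, R) → 1010[q0]0
Step 5: δ(q0, 0) = (q0, 0, R) → 10100[q0]□
Step 6: δ(q0, □) = (q1, □, L) → 1010[q1]0□
Step 7: δ(q1, 0) = (q2, 1, L) → 101[q2]01□

After 7 steps, the tape (ignoring leading/trailing blanks) is: 10101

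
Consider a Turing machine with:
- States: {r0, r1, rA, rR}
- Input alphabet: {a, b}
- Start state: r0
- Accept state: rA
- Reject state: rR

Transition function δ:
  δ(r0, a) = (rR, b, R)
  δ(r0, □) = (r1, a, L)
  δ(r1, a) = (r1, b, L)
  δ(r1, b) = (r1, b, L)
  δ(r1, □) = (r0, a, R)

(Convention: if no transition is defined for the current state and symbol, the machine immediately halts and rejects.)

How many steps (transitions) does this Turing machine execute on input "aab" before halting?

Execution trace:
Initial: [r0]aab
Step 1: δ(r0, a) = (rR, b, R) → b[rR]ab

The machine reaches the reject state rR and halts.

The machine executed 1 step before halting.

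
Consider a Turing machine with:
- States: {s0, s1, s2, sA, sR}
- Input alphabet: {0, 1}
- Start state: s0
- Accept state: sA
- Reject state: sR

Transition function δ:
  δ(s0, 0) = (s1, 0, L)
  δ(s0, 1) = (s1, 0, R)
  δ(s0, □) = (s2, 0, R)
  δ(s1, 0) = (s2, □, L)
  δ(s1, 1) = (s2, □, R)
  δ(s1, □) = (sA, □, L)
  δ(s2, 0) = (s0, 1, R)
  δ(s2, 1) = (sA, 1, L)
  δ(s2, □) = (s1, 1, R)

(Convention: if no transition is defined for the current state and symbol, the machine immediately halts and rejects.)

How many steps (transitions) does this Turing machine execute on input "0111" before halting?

Execution trace:
Initial: [s0]0111
Step 1: δ(s0, 0) = (s1, 0, L) → [s1]□0111
Step 2: δ(s1, □) = (sA, □, L) → [sA]□□0111

The machine reaches the accept state sA and halts.

The machine executed 2 steps before halting.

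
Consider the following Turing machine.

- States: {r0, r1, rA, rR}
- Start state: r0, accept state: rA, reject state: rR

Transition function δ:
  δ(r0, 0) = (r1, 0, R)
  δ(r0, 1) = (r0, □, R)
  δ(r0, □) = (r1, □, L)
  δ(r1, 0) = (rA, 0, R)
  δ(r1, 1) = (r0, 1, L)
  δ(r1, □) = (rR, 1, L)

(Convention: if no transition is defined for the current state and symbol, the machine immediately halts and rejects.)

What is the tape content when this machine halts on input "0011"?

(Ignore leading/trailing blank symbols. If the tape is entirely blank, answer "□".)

Execution trace:
Initial: [r0]0011
Step 1: δ(r0, 0) = (r1, 0, R) → 0[r1]011
Step 2: δ(r1, 0) = (rA, 0, R) → 00[rA]11

The machine reaches the accept state rA and halts.

Final tape (ignoring leading/trailing blanks): 0011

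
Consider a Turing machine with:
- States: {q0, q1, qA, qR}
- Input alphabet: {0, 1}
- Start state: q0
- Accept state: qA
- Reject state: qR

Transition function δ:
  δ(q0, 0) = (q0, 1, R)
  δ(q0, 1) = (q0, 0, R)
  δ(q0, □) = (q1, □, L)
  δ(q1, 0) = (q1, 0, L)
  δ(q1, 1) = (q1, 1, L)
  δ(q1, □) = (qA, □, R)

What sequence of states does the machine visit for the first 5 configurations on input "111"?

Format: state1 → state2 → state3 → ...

Execution trace:
Initial: [q0]111
Step 1: δ(q0, 1) = (q0, 0, R) → 0[q0]11
Step 2: δ(q0, 1) = (q0, 0, R) → 00[q0]1
Step 3: δ(q0, 1) = (q0, 0, R) → 000[q0]□
Step 4: δ(q0, □) = (q1, □, L) → 00[q1]0□

State sequence: q0 → q0 → q0 → q0 → q1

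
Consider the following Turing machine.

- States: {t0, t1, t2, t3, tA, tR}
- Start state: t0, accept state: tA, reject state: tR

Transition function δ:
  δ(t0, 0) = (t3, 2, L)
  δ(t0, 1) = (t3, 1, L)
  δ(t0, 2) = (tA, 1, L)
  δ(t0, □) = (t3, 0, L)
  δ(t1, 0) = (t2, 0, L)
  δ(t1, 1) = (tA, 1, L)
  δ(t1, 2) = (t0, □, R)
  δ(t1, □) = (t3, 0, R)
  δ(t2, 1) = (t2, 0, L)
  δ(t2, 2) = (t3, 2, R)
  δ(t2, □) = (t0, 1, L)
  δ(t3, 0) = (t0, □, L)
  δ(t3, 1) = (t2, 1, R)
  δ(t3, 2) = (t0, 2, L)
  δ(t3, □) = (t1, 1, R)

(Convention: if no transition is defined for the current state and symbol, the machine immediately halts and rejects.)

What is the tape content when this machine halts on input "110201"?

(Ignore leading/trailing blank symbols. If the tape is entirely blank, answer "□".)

Execution trace:
Initial: [t0]110201
Step 1: δ(t0, 1) = (t3, 1, L) → [t3]□110201
Step 2: δ(t3, □) = (t1, 1, R) → 1[t1]110201
Step 3: δ(t1, 1) = (tA, 1, L) → [tA]1110201

The machine reaches the accept state tA and halts.

Final tape (ignoring leading/trailing blanks): 1110201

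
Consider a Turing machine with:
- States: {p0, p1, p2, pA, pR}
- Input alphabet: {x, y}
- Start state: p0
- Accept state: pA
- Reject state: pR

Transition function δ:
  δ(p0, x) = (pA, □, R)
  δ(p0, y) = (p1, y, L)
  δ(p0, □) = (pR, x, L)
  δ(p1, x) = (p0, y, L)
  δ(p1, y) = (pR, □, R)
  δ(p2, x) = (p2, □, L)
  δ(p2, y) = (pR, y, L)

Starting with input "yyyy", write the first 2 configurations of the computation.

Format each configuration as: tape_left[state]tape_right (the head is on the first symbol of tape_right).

Transitions applied:
Step 1: δ(p0, y) = (p1, y, L)

The first 2 configurations are:
[p0]yyyy ⊢ [p1]□yyyy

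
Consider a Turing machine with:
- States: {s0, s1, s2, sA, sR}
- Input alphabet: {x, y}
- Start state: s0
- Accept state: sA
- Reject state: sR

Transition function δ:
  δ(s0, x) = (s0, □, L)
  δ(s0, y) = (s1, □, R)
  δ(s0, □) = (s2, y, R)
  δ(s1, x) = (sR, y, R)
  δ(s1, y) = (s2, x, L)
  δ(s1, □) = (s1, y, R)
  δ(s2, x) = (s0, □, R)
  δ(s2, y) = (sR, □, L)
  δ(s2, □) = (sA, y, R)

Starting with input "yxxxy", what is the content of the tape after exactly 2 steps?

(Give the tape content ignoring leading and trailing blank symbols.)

Execution trace:
Initial: [s0]yxxxy
Step 1: δ(s0, y) = (s1, □, R) → □[s1]xxxy
Step 2: δ(s1, x) = (sR, y, R) → □y[sR]xxy

The machine reaches the reject state sR and halts.

After 2 steps, the tape (ignoring leading/trailing blanks) is: yxxy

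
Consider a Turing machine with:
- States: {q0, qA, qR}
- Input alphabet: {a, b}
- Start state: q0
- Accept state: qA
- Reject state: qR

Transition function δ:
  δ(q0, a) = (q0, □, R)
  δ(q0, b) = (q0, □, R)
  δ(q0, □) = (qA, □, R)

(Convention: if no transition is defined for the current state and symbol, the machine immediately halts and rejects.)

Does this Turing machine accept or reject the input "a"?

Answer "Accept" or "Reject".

Execution trace:
Initial: [q0]a
Step 1: δ(q0, a) = (q0, □, R) → □[q0]□
Step 2: δ(q0, □) = (qA, □, R) → □□[qA]□

The machine reaches the accept state qA and halts.

Answer: Accept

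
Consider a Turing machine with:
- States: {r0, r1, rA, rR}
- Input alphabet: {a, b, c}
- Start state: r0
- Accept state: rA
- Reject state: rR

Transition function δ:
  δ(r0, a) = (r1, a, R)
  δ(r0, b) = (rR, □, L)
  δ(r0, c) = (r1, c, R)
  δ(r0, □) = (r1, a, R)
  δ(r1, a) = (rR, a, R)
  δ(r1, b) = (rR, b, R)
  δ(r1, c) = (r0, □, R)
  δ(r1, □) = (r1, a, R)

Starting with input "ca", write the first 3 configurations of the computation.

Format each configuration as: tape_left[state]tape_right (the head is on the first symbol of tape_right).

Transitions applied:
Step 1: δ(r0, c) = (r1, c, R)
Step 2: δ(r1, a) = (rR, a, R)

The first 3 configurations are:
[r0]ca ⊢ c[r1]a ⊢ ca[rR]□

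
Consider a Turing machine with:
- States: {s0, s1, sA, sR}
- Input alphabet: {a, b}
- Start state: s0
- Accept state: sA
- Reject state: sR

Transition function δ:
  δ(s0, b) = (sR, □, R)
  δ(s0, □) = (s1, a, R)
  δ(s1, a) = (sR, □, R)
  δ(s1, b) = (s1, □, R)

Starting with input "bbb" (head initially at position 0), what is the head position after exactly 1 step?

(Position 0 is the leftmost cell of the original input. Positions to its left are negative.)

Execution trace (head position shown):
Step 0: [s0]bbb  (head at position 0)
Step 1: move right → □[sR]bb  (head at position 1)

After 1 step, the head is at position 1.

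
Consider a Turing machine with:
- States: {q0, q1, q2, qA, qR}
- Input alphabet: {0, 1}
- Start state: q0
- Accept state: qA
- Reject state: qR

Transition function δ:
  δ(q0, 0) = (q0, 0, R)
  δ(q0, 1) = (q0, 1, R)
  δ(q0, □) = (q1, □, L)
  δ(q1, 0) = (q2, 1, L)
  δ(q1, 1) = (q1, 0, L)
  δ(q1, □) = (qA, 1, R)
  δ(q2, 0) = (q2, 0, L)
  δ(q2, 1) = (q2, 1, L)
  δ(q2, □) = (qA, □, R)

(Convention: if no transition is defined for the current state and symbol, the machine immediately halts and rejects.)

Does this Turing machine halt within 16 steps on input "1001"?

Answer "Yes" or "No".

Execution trace:
Initial: [q0]1001
Step 1: δ(q0, 1) = (q0, 1, R) → 1[q0]001
Step 2: δ(q0, 0) = (q0, 0, R) → 10[q0]01
Step 3: δ(q0, 0) = (q0, 0, R) → 100[q0]1
Step 4: δ(q0, 1) = (q0, 1, R) → 1001[q0]□
Step 5: δ(q0, □) = (q1, □, L) → 100[q1]1□
Step 6: δ(q1, 1) = (q1, 0, L) → 10[q1]00□
Step 7: δ(q1, 0) = (q2, 1, L) → 1[q2]010□
Step 8: δ(q2, 0) = (q2, 0, L) → [q2]1010□
Step 9: δ(q2, 1) = (q2, 1, L) → [q2]□1010□
Step 10: δ(q2, □) = (qA, □, R) → □[qA]1010□

The machine reaches the accept state qA and halts.
The machine halted after 10 steps (within the 16-step bound).

Answer: Yes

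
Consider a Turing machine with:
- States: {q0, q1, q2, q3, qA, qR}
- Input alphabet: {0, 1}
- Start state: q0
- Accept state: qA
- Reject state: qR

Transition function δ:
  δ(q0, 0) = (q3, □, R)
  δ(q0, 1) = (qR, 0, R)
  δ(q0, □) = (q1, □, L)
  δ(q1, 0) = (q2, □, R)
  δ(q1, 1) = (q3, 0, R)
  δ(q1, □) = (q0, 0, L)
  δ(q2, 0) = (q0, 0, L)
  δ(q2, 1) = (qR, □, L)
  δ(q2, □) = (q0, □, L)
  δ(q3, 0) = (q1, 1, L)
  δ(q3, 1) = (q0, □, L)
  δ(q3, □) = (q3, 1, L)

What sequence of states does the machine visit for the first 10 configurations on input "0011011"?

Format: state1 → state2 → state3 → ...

Execution trace:
Initial: [q0]0011011
Step 1: δ(q0, 0) = (q3, □, R) → □[q3]011011
Step 2: δ(q3, 0) = (q1, 1, L) → [q1]□111011
Step 3: δ(q1, □) = (q0, 0, L) → [q0]□0111011
Step 4: δ(q0, □) = (q1, □, L) → [q1]□□0111011
Step 5: δ(q1, □) = (q0, 0, L) → [q0]□0□0111011
Step 6: δ(q0, □) = (q1, □, L) → [q1]□□0□0111011
Step 7: δ(q1, □) = (q0, 0, L) → [q0]□0□0□0111011
Step 8: δ(q0, □) = (q1, □, L) → [q1]□□0□0□0111011
Step 9: δ(q1, □) = (q0, 0, L) → [q0]□0□0□0□0111011

State sequence: q0 → q3 → q1 → q0 → q1 → q0 → q1 → q0 → q1 → q0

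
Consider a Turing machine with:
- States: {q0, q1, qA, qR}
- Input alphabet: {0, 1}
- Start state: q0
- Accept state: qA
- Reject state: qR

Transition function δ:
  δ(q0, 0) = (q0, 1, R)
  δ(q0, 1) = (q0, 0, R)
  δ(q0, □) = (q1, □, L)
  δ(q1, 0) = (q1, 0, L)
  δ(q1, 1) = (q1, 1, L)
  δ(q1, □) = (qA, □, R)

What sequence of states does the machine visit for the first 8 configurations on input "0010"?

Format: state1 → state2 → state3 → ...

Execution trace:
Initial: [q0]0010
Step 1: δ(q0, 0) = (q0, 1, R) → 1[q0]010
Step 2: δ(q0, 0) = (q0, 1, R) → 11[q0]10
Step 3: δ(q0, 1) = (q0, 0, R) → 110[q0]0
Step 4: δ(q0, 0) = (q0, 1, R) → 1101[q0]□
Step 5: δ(q0, □) = (q1, □, L) → 110[q1]1□
Step 6: δ(q1, 1) = (q1, 1, L) → 11[q1]01□
Step 7: δ(q1, 0) = (q1, 0, L) → 1[q1]101□

State sequence: q0 → q0 → q0 → q0 → q0 → q1 → q1 → q1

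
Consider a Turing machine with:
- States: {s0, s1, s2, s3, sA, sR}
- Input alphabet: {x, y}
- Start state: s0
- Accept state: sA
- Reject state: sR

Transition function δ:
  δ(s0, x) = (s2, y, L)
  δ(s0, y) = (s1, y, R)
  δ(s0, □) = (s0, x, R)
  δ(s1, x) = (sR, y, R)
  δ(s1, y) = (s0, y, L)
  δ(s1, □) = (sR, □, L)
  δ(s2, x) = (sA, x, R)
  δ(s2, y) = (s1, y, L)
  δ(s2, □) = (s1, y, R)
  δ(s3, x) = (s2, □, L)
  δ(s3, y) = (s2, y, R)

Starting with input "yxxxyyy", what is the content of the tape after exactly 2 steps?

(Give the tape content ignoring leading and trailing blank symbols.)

Execution trace:
Initial: [s0]yxxxyyy
Step 1: δ(s0, y) = (s1, y, R) → y[s1]xxxyyy
Step 2: δ(s1, x) = (sR, y, R) → yy[sR]xxyyy

The machine reaches the reject state sR and halts.

After 2 steps, the tape (ignoring leading/trailing blanks) is: yyxxyyy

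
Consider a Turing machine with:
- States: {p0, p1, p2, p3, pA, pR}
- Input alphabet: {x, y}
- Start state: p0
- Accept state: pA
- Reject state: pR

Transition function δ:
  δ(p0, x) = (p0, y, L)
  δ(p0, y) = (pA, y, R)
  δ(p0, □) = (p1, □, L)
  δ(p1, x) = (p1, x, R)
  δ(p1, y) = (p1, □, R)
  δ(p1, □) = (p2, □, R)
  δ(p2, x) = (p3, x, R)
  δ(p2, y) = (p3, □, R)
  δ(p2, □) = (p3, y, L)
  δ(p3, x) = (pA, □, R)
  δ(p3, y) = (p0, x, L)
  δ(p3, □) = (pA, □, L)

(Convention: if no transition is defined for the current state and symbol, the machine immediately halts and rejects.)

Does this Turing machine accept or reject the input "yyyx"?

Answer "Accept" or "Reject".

Execution trace:
Initial: [p0]yyyx
Step 1: δ(p0, y) = (pA, y, R) → y[pA]yyx

The machine reaches the accept state pA and halts.

Answer: Accept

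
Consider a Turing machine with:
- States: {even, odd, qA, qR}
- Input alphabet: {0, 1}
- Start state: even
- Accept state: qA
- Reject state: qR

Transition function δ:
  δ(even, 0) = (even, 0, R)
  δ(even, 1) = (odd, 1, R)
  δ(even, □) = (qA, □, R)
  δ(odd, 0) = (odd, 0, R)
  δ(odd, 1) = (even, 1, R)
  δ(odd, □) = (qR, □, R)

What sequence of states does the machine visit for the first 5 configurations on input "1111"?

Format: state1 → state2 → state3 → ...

Execution trace:
Initial: [even]1111
Step 1: δ(even, 1) = (odd, 1, R) → 1[odd]111
Step 2: δ(odd, 1) = (even, 1, R) → 11[even]11
Step 3: δ(even, 1) = (odd, 1, R) → 111[odd]1
Step 4: δ(odd, 1) = (even, 1, R) → 1111[even]□

State sequence: even → odd → even → odd → even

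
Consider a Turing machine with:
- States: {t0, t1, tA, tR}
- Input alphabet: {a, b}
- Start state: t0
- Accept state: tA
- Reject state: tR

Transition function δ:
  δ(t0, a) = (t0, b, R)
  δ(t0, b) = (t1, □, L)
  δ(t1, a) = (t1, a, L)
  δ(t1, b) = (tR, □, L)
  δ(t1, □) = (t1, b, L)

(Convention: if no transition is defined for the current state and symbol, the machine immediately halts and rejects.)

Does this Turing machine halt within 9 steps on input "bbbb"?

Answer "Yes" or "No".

Execution trace:
Initial: [t0]bbbb
Step 1: δ(t0, b) = (t1, □, L) → [t1]□□bbb
Step 2: δ(t1, □) = (t1, b, L) → [t1]□b□bbb
Step 3: δ(t1, □) = (t1, b, L) → [t1]□bb□bbb
Step 4: δ(t1, □) = (t1, b, L) → [t1]□bbb□bbb
Step 5: δ(t1, □) = (t1, b, L) → [t1]□bbbb□bbb
Step 6: δ(t1, □) = (t1, b, L) → [t1]□bbbbb□bbb
Step 7: δ(t1, □) = (t1, b, L) → [t1]□bbbbbb□bbb
Step 8: δ(t1, □) = (t1, b, L) → [t1]□bbbbbbb□bbb
Step 9: δ(t1, □) = (t1, b, L) → [t1]□bbbbbbbb□bbb

The machine has not reached a halting state after 9 steps.
The machine did not halt within the 9-step bound.

Answer: No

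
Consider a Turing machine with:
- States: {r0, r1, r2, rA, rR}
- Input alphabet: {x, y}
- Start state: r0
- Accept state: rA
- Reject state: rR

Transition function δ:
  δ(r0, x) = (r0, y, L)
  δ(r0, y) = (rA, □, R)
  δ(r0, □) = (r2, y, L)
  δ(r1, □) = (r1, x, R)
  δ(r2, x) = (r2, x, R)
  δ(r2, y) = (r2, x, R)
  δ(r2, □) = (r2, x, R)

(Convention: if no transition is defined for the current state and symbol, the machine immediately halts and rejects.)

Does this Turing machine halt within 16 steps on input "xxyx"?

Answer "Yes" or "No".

Execution trace:
Initial: [r0]xxyx
Step 1: δ(r0, x) = (r0, y, L) → [r0]□yxyx
Step 2: δ(r0, □) = (r2, y, L) → [r2]□yyxyx
Step 3: δ(r2, □) = (r2, x, R) → x[r2]yyxyx
Step 4: δ(r2, y) = (r2, x, R) → xx[r2]yxyx
Step 5: δ(r2, y) = (r2, x, R) → xxx[r2]xyx
Step 6: δ(r2, x) = (r2, x, R) → xxxx[r2]yx
Step 7: δ(r2, y) = (r2, x, R) → xxxxx[r2]x
Step 8: δ(r2, x) = (r2, x, R) → xxxxxx[r2]□
Step 9: δ(r2, □) = (r2, x, R) → xxxxxxx[r2]□
Step 10: δ(r2, □) = (r2, x, R) → xxxxxxxx[r2]□
Step 11: δ(r2, □) = (r2, x, R) → xxxxxxxxx[r2]□
Step 12: δ(r2, □) = (r2, x, R) → xxxxxxxxxx[r2]□
Step 13: δ(r2, □) = (r2, x, R) → xxxxxxxxxxx[r2]□
Step 14: δ(r2, □) = (r2, x, R) → xxxxxxxxxxxx[r2]□
Step 15: δ(r2, □) = (r2, x, R) → xxxxxxxxxxxxx[r2]□
Step 16: δ(r2, □) = (r2, x, R) → xxxxxxxxxxxxxx[r2]□

The machine has not reached a halting state after 16 steps.
The machine did not halt within the 16-step bound.

Answer: No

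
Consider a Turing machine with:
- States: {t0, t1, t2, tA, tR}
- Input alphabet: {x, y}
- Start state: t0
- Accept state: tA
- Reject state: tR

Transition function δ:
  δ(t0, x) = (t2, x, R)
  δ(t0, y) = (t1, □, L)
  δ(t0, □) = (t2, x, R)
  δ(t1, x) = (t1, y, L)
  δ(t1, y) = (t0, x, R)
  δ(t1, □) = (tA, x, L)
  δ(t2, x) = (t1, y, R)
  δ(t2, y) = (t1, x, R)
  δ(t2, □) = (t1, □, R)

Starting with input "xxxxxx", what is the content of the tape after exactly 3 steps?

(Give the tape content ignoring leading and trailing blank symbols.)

Execution trace:
Initial: [t0]xxxxxx
Step 1: δ(t0, x) = (t2, x, R) → x[t2]xxxxx
Step 2: δ(t2, x) = (t1, y, R) → xy[t1]xxxx
Step 3: δ(t1, x) = (t1, y, L) → x[t1]yyxxx

After 3 steps, the tape (ignoring leading/trailing blanks) is: xyyxxx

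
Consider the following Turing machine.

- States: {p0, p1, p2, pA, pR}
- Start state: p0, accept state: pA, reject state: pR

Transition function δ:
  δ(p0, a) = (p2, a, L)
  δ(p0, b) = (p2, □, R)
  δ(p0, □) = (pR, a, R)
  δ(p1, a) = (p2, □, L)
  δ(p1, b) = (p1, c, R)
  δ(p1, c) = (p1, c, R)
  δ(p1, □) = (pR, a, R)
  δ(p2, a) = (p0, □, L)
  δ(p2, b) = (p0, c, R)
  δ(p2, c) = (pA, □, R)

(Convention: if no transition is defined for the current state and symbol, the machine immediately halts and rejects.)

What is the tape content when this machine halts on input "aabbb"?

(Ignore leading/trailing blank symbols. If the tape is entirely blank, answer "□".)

Execution trace:
Initial: [p0]aabbb
Step 1: δ(p0, a) = (p2, a, L) → [p2]□aabbb

No transition is defined for δ(p2, □). By convention the machine halts and rejects.

Final tape (ignoring leading/trailing blanks): aabbb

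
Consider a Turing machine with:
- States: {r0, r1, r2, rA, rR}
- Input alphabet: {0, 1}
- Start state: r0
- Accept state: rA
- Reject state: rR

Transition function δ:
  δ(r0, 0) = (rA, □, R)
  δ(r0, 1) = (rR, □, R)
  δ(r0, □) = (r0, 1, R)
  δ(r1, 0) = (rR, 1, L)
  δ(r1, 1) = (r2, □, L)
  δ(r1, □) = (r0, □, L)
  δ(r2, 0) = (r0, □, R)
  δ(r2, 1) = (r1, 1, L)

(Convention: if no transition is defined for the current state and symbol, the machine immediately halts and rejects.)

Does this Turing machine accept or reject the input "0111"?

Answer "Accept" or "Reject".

Execution trace:
Initial: [r0]0111
Step 1: δ(r0, 0) = (rA, □, R) → □[rA]111

The machine reaches the accept state rA and halts.

Answer: Accept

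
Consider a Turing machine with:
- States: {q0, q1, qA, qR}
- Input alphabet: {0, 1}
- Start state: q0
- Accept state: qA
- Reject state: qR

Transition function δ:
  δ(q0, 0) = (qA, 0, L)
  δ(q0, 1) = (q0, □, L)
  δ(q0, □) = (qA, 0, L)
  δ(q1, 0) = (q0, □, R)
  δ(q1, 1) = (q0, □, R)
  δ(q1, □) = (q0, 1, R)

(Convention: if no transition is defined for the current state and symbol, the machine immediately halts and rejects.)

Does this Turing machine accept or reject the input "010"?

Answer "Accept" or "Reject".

Execution trace:
Initial: [q0]010
Step 1: δ(q0, 0) = (qA, 0, L) → [qA]□010

The machine reaches the accept state qA and halts.

Answer: Accept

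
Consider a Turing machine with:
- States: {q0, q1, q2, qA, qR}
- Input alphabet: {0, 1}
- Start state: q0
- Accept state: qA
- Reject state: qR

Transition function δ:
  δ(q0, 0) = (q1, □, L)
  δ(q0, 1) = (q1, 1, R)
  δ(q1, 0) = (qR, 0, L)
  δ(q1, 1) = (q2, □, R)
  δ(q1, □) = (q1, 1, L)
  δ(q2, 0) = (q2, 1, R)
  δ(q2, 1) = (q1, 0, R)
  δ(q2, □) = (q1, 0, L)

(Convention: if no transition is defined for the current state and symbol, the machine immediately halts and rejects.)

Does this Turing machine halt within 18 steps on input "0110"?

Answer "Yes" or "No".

Execution trace:
Initial: [q0]0110
Step 1: δ(q0, 0) = (q1, □, L) → [q1]□□110
Step 2: δ(q1, □) = (q1, 1, L) → [q1]□1□110
Step 3: δ(q1, □) = (q1, 1, L) → [q1]□11□110
Step 4: δ(q1, □) = (q1, 1, L) → [q1]□111□110
Step 5: δ(q1, □) = (q1, 1, L) → [q1]□1111□110
Step 6: δ(q1, □) = (q1, 1, L) → [q1]□11111□110
Step 7: δ(q1, □) = (q1, 1, L) → [q1]□111111□110
Step 8: δ(q1, □) = (q1, 1, L) → [q1]□1111111□110
Step 9: δ(q1, □) = (q1, 1, L) → [q1]□11111111□110
Step 10: δ(q1, □) = (q1, 1, L) → [q1]□111111111□110
Step 11: δ(q1, □) = (q1, 1, L) → [q1]□1111111111□110
Step 12: δ(q1, □) = (q1, 1, L) → [q1]□11111111111□110
Step 13: δ(q1, □) = (q1, 1, L) → [q1]□111111111111□110
Step 14: δ(q1, □) = (q1, 1, L) → [q1]□1111111111111□110
Step 15: δ(q1, □) = (q1, 1, L) → [q1]□11111111111111□110
Step 16: δ(q1, □) = (q1, 1, L) → [q1]□111111111111111□110
Step 17: δ(q1, □) = (q1, 1, L) → [q1]□1111111111111111□110
Step 18: δ(q1, □) = (q1, 1, L) → [q1]□11111111111111111□110

The machine has not reached a halting state after 18 steps.
The machine did not halt within the 18-step bound.

Answer: No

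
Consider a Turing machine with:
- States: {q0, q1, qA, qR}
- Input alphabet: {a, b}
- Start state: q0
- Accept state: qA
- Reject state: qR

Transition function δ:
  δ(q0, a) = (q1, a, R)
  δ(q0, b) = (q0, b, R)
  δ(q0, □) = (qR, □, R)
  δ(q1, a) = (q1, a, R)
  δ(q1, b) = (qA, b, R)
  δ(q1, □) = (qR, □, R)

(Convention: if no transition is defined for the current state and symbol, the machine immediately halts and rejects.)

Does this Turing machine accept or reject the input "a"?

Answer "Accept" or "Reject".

Execution trace:
Initial: [q0]a
Step 1: δ(q0, a) = (q1, a, R) → a[q1]□
Step 2: δ(q1, □) = (qR, □, R) → a□[qR]□

The machine reaches the reject state qR and halts.

Answer: Reject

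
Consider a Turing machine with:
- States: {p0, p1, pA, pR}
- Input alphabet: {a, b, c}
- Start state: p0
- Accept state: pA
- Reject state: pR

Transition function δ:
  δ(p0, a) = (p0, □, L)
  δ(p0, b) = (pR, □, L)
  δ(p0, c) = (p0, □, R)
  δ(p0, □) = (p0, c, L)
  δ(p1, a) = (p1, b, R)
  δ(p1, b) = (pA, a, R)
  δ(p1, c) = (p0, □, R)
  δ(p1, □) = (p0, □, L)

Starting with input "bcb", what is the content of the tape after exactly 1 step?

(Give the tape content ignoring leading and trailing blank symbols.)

Execution trace:
Initial: [p0]bcb
Step 1: δ(p0, b) = (pR, □, L) → [pR]□□cb

The machine reaches the reject state pR and halts.

After 1 step, the tape (ignoring leading/trailing blanks) is: cb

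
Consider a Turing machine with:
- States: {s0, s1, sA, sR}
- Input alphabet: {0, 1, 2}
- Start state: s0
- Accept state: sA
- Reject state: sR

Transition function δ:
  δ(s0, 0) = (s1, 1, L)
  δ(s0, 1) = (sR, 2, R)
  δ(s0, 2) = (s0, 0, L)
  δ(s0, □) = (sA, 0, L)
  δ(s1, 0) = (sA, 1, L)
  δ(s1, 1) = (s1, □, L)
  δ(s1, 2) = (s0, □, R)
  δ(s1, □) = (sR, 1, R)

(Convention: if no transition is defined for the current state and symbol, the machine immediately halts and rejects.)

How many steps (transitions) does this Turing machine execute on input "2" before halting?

Execution trace:
Initial: [s0]2
Step 1: δ(s0, 2) = (s0, 0, L) → [s0]□0
Step 2: δ(s0, □) = (sA, 0, L) → [sA]□00

The machine reaches the accept state sA and halts.

The machine executed 2 steps before halting.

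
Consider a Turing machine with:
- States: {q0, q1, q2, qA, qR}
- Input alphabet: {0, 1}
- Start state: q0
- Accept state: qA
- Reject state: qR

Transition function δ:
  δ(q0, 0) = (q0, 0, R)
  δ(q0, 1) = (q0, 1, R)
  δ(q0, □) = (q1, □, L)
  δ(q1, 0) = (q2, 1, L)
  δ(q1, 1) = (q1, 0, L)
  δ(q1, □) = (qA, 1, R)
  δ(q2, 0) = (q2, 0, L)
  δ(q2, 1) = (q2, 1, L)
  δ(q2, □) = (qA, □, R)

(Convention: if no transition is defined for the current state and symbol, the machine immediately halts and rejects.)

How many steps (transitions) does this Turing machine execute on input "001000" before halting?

Execution trace:
Initial: [q0]001000
Step 1: δ(q0, 0) = (q0, 0, R) → 0[q0]01000
Step 2: δ(q0, 0) = (q0, 0, R) → 00[q0]1000
Step 3: δ(q0, 1) = (q0, 1, R) → 001[q0]000
Step 4: δ(q0, 0) = (q0, 0, R) → 0010[q0]00
Step 5: δ(q0, 0) = (q0, 0, R) → 00100[q0]0
Step 6: δ(q0, 0) = (q0, 0, R) → 001000[q0]□
Step 7: δ(q0, □) = (q1, □, L) → 00100[q1]0□
Step 8: δ(q1, 0) = (q2, 1, L) → 0010[q2]01□
Step 9: δ(q2, 0) = (q2, 0, L) → 001[q2]001□
Step 10: δ(q2, 0) = (q2, 0, L) → 00[q2]1001□
Step 11: δ(q2, 1) = (q2, 1, L) → 0[q2]01001□
Step 12: δ(q2, 0) = (q2, 0, L) → [q2]001001□
Step 13: δ(q2, 0) = (q2, 0, L) → [q2]□001001□
Step 14: δ(q2, □) = (qA, □, R) → □[qA]001001□

The machine reaches the accept state qA and halts.

The machine executed 14 steps before halting.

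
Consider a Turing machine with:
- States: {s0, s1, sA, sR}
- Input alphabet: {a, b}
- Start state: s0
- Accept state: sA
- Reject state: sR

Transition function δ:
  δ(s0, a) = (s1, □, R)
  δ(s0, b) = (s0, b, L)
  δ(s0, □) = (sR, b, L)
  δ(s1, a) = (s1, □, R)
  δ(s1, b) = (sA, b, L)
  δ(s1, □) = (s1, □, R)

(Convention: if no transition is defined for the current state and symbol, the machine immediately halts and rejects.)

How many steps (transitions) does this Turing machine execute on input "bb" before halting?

Execution trace:
Initial: [s0]bb
Step 1: δ(s0, b) = (s0, b, L) → [s0]□bb
Step 2: δ(s0, □) = (sR, b, L) → [sR]□bbb

The machine reaches the reject state sR and halts.

The machine executed 2 steps before halting.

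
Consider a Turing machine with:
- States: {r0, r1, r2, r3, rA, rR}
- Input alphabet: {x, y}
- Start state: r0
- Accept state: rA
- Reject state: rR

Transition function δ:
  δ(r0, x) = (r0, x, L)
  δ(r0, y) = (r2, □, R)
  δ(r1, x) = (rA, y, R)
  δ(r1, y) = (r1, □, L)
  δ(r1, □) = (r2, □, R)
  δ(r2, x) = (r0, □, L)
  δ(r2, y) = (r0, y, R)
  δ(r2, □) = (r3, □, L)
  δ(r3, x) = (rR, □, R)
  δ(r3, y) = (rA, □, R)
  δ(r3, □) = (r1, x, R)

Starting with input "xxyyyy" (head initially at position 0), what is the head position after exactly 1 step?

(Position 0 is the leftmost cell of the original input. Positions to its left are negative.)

Execution trace (head position shown):
Step 0: [r0]xxyyyy  (head at position 0)
Step 1: move left → [r0]□xxyyyy  (head at position -1)

After 1 step, the head is at position -1.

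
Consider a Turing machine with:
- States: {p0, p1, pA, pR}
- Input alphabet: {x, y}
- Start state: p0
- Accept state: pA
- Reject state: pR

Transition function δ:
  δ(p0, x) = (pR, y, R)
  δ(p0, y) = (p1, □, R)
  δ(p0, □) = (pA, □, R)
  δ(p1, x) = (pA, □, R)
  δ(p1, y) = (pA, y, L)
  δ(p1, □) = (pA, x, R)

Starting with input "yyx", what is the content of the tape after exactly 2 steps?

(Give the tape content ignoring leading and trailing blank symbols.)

Execution trace:
Initial: [p0]yyx
Step 1: δ(p0, y) = (p1, □, R) → □[p1]yx
Step 2: δ(p1, y) = (pA, y, L) → [pA]□yx

The machine reaches the accept state pA and halts.

After 2 steps, the tape (ignoring leading/trailing blanks) is: yx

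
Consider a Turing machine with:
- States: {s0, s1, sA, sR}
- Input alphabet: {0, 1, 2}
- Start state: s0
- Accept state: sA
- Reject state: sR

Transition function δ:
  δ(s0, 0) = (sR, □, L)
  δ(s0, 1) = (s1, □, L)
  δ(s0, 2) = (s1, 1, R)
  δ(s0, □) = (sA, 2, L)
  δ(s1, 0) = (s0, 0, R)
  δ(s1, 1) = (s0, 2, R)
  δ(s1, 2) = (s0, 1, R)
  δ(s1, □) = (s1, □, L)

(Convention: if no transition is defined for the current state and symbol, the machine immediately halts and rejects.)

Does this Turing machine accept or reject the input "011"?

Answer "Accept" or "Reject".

Execution trace:
Initial: [s0]011
Step 1: δ(s0, 0) = (sR, □, L) → [sR]□□11

The machine reaches the reject state sR and halts.

Answer: Reject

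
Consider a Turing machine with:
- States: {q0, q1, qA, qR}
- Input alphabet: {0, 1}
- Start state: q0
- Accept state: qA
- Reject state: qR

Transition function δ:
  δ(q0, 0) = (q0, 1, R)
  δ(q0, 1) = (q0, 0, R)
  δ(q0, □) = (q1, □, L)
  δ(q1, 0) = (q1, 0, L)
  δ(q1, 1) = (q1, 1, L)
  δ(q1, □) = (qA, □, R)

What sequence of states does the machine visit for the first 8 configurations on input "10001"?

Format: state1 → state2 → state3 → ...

Execution trace:
Initial: [q0]10001
Step 1: δ(q0, 1) = (q0, 0, R) → 0[q0]0001
Step 2: δ(q0, 0) = (q0, 1, R) → 01[q0]001
Step 3: δ(q0, 0) = (q0, 1, R) → 011[q0]01
Step 4: δ(q0, 0) = (q0, 1, R) → 0111[q0]1
Step 5: δ(q0, 1) = (q0, 0, R) → 01110[q0]□
Step 6: δ(q0, □) = (q1, □, L) → 0111[q1]0□
Step 7: δ(q1, 0) = (q1, 0, L) → 011[q1]10□

State sequence: q0 → q0 → q0 → q0 → q0 → q0 → q1 → q1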